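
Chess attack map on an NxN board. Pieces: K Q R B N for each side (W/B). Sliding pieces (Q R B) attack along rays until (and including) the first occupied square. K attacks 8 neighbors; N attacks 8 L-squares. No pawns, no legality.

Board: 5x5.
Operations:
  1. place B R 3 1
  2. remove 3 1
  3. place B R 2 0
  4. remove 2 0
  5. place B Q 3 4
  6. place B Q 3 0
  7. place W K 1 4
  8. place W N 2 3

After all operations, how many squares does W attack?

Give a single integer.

Answer: 10

Derivation:
Op 1: place BR@(3,1)
Op 2: remove (3,1)
Op 3: place BR@(2,0)
Op 4: remove (2,0)
Op 5: place BQ@(3,4)
Op 6: place BQ@(3,0)
Op 7: place WK@(1,4)
Op 8: place WN@(2,3)
Per-piece attacks for W:
  WK@(1,4): attacks (1,3) (2,4) (0,4) (2,3) (0,3)
  WN@(2,3): attacks (4,4) (0,4) (3,1) (4,2) (1,1) (0,2)
Union (10 distinct): (0,2) (0,3) (0,4) (1,1) (1,3) (2,3) (2,4) (3,1) (4,2) (4,4)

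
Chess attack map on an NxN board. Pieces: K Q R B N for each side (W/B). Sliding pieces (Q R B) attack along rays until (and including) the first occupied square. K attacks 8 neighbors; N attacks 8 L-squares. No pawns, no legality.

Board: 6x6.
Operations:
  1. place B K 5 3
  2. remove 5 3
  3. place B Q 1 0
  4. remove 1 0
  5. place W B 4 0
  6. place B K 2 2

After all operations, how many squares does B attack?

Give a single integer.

Op 1: place BK@(5,3)
Op 2: remove (5,3)
Op 3: place BQ@(1,0)
Op 4: remove (1,0)
Op 5: place WB@(4,0)
Op 6: place BK@(2,2)
Per-piece attacks for B:
  BK@(2,2): attacks (2,3) (2,1) (3,2) (1,2) (3,3) (3,1) (1,3) (1,1)
Union (8 distinct): (1,1) (1,2) (1,3) (2,1) (2,3) (3,1) (3,2) (3,3)

Answer: 8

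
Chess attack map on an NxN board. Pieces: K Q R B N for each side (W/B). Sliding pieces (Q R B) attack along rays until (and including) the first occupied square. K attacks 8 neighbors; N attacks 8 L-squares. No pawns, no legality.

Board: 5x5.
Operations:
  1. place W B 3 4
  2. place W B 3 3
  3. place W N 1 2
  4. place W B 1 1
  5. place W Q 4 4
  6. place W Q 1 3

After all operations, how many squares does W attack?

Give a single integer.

Op 1: place WB@(3,4)
Op 2: place WB@(3,3)
Op 3: place WN@(1,2)
Op 4: place WB@(1,1)
Op 5: place WQ@(4,4)
Op 6: place WQ@(1,3)
Per-piece attacks for W:
  WB@(1,1): attacks (2,2) (3,3) (2,0) (0,2) (0,0) [ray(1,1) blocked at (3,3)]
  WN@(1,2): attacks (2,4) (3,3) (0,4) (2,0) (3,1) (0,0)
  WQ@(1,3): attacks (1,4) (1,2) (2,3) (3,3) (0,3) (2,4) (2,2) (3,1) (4,0) (0,4) (0,2) [ray(0,-1) blocked at (1,2); ray(1,0) blocked at (3,3)]
  WB@(3,3): attacks (4,4) (4,2) (2,4) (2,2) (1,1) [ray(1,1) blocked at (4,4); ray(-1,-1) blocked at (1,1)]
  WB@(3,4): attacks (4,3) (2,3) (1,2) [ray(-1,-1) blocked at (1,2)]
  WQ@(4,4): attacks (4,3) (4,2) (4,1) (4,0) (3,4) (3,3) [ray(-1,0) blocked at (3,4); ray(-1,-1) blocked at (3,3)]
Union (19 distinct): (0,0) (0,2) (0,3) (0,4) (1,1) (1,2) (1,4) (2,0) (2,2) (2,3) (2,4) (3,1) (3,3) (3,4) (4,0) (4,1) (4,2) (4,3) (4,4)

Answer: 19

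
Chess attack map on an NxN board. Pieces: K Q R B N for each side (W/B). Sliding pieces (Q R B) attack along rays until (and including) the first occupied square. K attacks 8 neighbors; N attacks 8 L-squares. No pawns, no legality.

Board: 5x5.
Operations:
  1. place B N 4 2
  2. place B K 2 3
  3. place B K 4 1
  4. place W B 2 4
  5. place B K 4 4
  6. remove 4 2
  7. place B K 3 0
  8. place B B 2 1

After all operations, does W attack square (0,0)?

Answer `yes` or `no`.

Op 1: place BN@(4,2)
Op 2: place BK@(2,3)
Op 3: place BK@(4,1)
Op 4: place WB@(2,4)
Op 5: place BK@(4,4)
Op 6: remove (4,2)
Op 7: place BK@(3,0)
Op 8: place BB@(2,1)
Per-piece attacks for W:
  WB@(2,4): attacks (3,3) (4,2) (1,3) (0,2)
W attacks (0,0): no

Answer: no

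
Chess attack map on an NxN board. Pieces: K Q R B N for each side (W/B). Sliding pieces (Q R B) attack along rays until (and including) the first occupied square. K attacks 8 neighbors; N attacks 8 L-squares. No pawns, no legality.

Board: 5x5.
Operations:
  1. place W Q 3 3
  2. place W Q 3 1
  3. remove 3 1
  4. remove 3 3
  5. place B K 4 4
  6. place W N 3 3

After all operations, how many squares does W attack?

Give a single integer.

Op 1: place WQ@(3,3)
Op 2: place WQ@(3,1)
Op 3: remove (3,1)
Op 4: remove (3,3)
Op 5: place BK@(4,4)
Op 6: place WN@(3,3)
Per-piece attacks for W:
  WN@(3,3): attacks (1,4) (4,1) (2,1) (1,2)
Union (4 distinct): (1,2) (1,4) (2,1) (4,1)

Answer: 4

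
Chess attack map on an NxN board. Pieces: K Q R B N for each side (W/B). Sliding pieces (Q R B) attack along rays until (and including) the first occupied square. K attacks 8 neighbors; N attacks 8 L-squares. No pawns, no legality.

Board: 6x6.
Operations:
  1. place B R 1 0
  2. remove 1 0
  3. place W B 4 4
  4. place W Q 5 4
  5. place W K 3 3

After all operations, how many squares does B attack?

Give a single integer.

Op 1: place BR@(1,0)
Op 2: remove (1,0)
Op 3: place WB@(4,4)
Op 4: place WQ@(5,4)
Op 5: place WK@(3,3)
Per-piece attacks for B:
Union (0 distinct): (none)

Answer: 0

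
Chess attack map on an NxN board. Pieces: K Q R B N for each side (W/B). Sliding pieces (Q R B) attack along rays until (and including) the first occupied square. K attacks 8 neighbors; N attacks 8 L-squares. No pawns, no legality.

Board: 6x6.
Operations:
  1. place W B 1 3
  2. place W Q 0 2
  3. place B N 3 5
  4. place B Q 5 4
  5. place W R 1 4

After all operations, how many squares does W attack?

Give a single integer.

Answer: 22

Derivation:
Op 1: place WB@(1,3)
Op 2: place WQ@(0,2)
Op 3: place BN@(3,5)
Op 4: place BQ@(5,4)
Op 5: place WR@(1,4)
Per-piece attacks for W:
  WQ@(0,2): attacks (0,3) (0,4) (0,5) (0,1) (0,0) (1,2) (2,2) (3,2) (4,2) (5,2) (1,3) (1,1) (2,0) [ray(1,1) blocked at (1,3)]
  WB@(1,3): attacks (2,4) (3,5) (2,2) (3,1) (4,0) (0,4) (0,2) [ray(1,1) blocked at (3,5); ray(-1,-1) blocked at (0,2)]
  WR@(1,4): attacks (1,5) (1,3) (2,4) (3,4) (4,4) (5,4) (0,4) [ray(0,-1) blocked at (1,3); ray(1,0) blocked at (5,4)]
Union (22 distinct): (0,0) (0,1) (0,2) (0,3) (0,4) (0,5) (1,1) (1,2) (1,3) (1,5) (2,0) (2,2) (2,4) (3,1) (3,2) (3,4) (3,5) (4,0) (4,2) (4,4) (5,2) (5,4)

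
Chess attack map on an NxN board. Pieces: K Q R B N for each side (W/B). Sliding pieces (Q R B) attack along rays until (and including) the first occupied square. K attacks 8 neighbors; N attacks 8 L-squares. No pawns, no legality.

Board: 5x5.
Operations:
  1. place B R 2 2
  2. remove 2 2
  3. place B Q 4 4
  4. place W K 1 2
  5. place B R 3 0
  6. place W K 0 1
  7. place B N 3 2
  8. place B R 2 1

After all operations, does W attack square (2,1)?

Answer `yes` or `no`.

Op 1: place BR@(2,2)
Op 2: remove (2,2)
Op 3: place BQ@(4,4)
Op 4: place WK@(1,2)
Op 5: place BR@(3,0)
Op 6: place WK@(0,1)
Op 7: place BN@(3,2)
Op 8: place BR@(2,1)
Per-piece attacks for W:
  WK@(0,1): attacks (0,2) (0,0) (1,1) (1,2) (1,0)
  WK@(1,2): attacks (1,3) (1,1) (2,2) (0,2) (2,3) (2,1) (0,3) (0,1)
W attacks (2,1): yes

Answer: yes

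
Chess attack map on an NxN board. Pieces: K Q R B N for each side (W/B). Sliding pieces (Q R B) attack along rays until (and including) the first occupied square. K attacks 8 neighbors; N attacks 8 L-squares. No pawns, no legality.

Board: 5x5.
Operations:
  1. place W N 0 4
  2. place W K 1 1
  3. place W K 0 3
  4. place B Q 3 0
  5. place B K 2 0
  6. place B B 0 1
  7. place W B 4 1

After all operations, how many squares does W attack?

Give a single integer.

Answer: 14

Derivation:
Op 1: place WN@(0,4)
Op 2: place WK@(1,1)
Op 3: place WK@(0,3)
Op 4: place BQ@(3,0)
Op 5: place BK@(2,0)
Op 6: place BB@(0,1)
Op 7: place WB@(4,1)
Per-piece attacks for W:
  WK@(0,3): attacks (0,4) (0,2) (1,3) (1,4) (1,2)
  WN@(0,4): attacks (1,2) (2,3)
  WK@(1,1): attacks (1,2) (1,0) (2,1) (0,1) (2,2) (2,0) (0,2) (0,0)
  WB@(4,1): attacks (3,2) (2,3) (1,4) (3,0) [ray(-1,-1) blocked at (3,0)]
Union (14 distinct): (0,0) (0,1) (0,2) (0,4) (1,0) (1,2) (1,3) (1,4) (2,0) (2,1) (2,2) (2,3) (3,0) (3,2)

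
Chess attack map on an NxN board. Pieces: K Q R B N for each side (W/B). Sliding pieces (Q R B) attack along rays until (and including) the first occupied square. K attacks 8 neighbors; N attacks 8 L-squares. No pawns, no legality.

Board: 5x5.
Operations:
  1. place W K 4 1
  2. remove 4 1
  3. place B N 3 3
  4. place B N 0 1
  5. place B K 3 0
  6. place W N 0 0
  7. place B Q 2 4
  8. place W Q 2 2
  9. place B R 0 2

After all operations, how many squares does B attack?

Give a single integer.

Op 1: place WK@(4,1)
Op 2: remove (4,1)
Op 3: place BN@(3,3)
Op 4: place BN@(0,1)
Op 5: place BK@(3,0)
Op 6: place WN@(0,0)
Op 7: place BQ@(2,4)
Op 8: place WQ@(2,2)
Op 9: place BR@(0,2)
Per-piece attacks for B:
  BN@(0,1): attacks (1,3) (2,2) (2,0)
  BR@(0,2): attacks (0,3) (0,4) (0,1) (1,2) (2,2) [ray(0,-1) blocked at (0,1); ray(1,0) blocked at (2,2)]
  BQ@(2,4): attacks (2,3) (2,2) (3,4) (4,4) (1,4) (0,4) (3,3) (1,3) (0,2) [ray(0,-1) blocked at (2,2); ray(1,-1) blocked at (3,3); ray(-1,-1) blocked at (0,2)]
  BK@(3,0): attacks (3,1) (4,0) (2,0) (4,1) (2,1)
  BN@(3,3): attacks (1,4) (4,1) (2,1) (1,2)
Union (17 distinct): (0,1) (0,2) (0,3) (0,4) (1,2) (1,3) (1,4) (2,0) (2,1) (2,2) (2,3) (3,1) (3,3) (3,4) (4,0) (4,1) (4,4)

Answer: 17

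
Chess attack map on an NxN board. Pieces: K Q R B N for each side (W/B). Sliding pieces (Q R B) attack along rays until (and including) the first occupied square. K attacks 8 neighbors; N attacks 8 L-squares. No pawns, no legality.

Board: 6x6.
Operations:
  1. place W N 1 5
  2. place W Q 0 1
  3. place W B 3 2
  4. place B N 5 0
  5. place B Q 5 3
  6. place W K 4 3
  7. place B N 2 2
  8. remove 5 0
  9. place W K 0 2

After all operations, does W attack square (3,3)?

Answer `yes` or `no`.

Answer: yes

Derivation:
Op 1: place WN@(1,5)
Op 2: place WQ@(0,1)
Op 3: place WB@(3,2)
Op 4: place BN@(5,0)
Op 5: place BQ@(5,3)
Op 6: place WK@(4,3)
Op 7: place BN@(2,2)
Op 8: remove (5,0)
Op 9: place WK@(0,2)
Per-piece attacks for W:
  WQ@(0,1): attacks (0,2) (0,0) (1,1) (2,1) (3,1) (4,1) (5,1) (1,2) (2,3) (3,4) (4,5) (1,0) [ray(0,1) blocked at (0,2)]
  WK@(0,2): attacks (0,3) (0,1) (1,2) (1,3) (1,1)
  WN@(1,5): attacks (2,3) (3,4) (0,3)
  WB@(3,2): attacks (4,3) (4,1) (5,0) (2,3) (1,4) (0,5) (2,1) (1,0) [ray(1,1) blocked at (4,3)]
  WK@(4,3): attacks (4,4) (4,2) (5,3) (3,3) (5,4) (5,2) (3,4) (3,2)
W attacks (3,3): yes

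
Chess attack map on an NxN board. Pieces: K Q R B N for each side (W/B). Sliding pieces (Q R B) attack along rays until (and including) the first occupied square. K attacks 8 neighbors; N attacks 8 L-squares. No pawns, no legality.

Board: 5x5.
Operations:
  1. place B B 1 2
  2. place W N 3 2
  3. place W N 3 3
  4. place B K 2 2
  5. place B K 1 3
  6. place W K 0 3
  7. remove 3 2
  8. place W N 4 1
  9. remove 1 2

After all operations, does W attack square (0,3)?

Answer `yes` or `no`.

Answer: no

Derivation:
Op 1: place BB@(1,2)
Op 2: place WN@(3,2)
Op 3: place WN@(3,3)
Op 4: place BK@(2,2)
Op 5: place BK@(1,3)
Op 6: place WK@(0,3)
Op 7: remove (3,2)
Op 8: place WN@(4,1)
Op 9: remove (1,2)
Per-piece attacks for W:
  WK@(0,3): attacks (0,4) (0,2) (1,3) (1,4) (1,2)
  WN@(3,3): attacks (1,4) (4,1) (2,1) (1,2)
  WN@(4,1): attacks (3,3) (2,2) (2,0)
W attacks (0,3): no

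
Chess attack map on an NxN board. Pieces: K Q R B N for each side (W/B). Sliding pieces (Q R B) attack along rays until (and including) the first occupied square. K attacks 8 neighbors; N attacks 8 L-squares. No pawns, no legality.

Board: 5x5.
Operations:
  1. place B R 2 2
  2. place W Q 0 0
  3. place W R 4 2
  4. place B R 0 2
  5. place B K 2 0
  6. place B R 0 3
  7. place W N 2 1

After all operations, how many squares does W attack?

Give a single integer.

Op 1: place BR@(2,2)
Op 2: place WQ@(0,0)
Op 3: place WR@(4,2)
Op 4: place BR@(0,2)
Op 5: place BK@(2,0)
Op 6: place BR@(0,3)
Op 7: place WN@(2,1)
Per-piece attacks for W:
  WQ@(0,0): attacks (0,1) (0,2) (1,0) (2,0) (1,1) (2,2) [ray(0,1) blocked at (0,2); ray(1,0) blocked at (2,0); ray(1,1) blocked at (2,2)]
  WN@(2,1): attacks (3,3) (4,2) (1,3) (0,2) (4,0) (0,0)
  WR@(4,2): attacks (4,3) (4,4) (4,1) (4,0) (3,2) (2,2) [ray(-1,0) blocked at (2,2)]
Union (15 distinct): (0,0) (0,1) (0,2) (1,0) (1,1) (1,3) (2,0) (2,2) (3,2) (3,3) (4,0) (4,1) (4,2) (4,3) (4,4)

Answer: 15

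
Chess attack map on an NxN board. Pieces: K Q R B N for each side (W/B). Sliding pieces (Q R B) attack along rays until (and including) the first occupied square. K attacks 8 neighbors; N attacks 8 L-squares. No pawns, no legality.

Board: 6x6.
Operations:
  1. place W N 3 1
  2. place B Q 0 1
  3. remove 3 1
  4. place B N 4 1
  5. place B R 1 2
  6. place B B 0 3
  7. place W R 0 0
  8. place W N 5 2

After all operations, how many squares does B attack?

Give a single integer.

Answer: 20

Derivation:
Op 1: place WN@(3,1)
Op 2: place BQ@(0,1)
Op 3: remove (3,1)
Op 4: place BN@(4,1)
Op 5: place BR@(1,2)
Op 6: place BB@(0,3)
Op 7: place WR@(0,0)
Op 8: place WN@(5,2)
Per-piece attacks for B:
  BQ@(0,1): attacks (0,2) (0,3) (0,0) (1,1) (2,1) (3,1) (4,1) (1,2) (1,0) [ray(0,1) blocked at (0,3); ray(0,-1) blocked at (0,0); ray(1,0) blocked at (4,1); ray(1,1) blocked at (1,2)]
  BB@(0,3): attacks (1,4) (2,5) (1,2) [ray(1,-1) blocked at (1,2)]
  BR@(1,2): attacks (1,3) (1,4) (1,5) (1,1) (1,0) (2,2) (3,2) (4,2) (5,2) (0,2) [ray(1,0) blocked at (5,2)]
  BN@(4,1): attacks (5,3) (3,3) (2,2) (2,0)
Union (20 distinct): (0,0) (0,2) (0,3) (1,0) (1,1) (1,2) (1,3) (1,4) (1,5) (2,0) (2,1) (2,2) (2,5) (3,1) (3,2) (3,3) (4,1) (4,2) (5,2) (5,3)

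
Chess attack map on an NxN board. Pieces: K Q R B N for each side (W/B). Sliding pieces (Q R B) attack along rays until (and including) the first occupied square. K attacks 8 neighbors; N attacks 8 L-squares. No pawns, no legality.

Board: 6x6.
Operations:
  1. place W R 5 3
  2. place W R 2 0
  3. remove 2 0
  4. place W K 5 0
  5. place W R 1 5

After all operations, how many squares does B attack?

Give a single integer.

Answer: 0

Derivation:
Op 1: place WR@(5,3)
Op 2: place WR@(2,0)
Op 3: remove (2,0)
Op 4: place WK@(5,0)
Op 5: place WR@(1,5)
Per-piece attacks for B:
Union (0 distinct): (none)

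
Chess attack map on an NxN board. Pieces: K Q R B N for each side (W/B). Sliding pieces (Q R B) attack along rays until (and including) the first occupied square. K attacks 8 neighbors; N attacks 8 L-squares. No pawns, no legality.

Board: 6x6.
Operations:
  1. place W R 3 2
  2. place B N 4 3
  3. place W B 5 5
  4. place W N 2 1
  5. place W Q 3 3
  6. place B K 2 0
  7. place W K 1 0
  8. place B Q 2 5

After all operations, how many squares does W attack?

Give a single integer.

Op 1: place WR@(3,2)
Op 2: place BN@(4,3)
Op 3: place WB@(5,5)
Op 4: place WN@(2,1)
Op 5: place WQ@(3,3)
Op 6: place BK@(2,0)
Op 7: place WK@(1,0)
Op 8: place BQ@(2,5)
Per-piece attacks for W:
  WK@(1,0): attacks (1,1) (2,0) (0,0) (2,1) (0,1)
  WN@(2,1): attacks (3,3) (4,2) (1,3) (0,2) (4,0) (0,0)
  WR@(3,2): attacks (3,3) (3,1) (3,0) (4,2) (5,2) (2,2) (1,2) (0,2) [ray(0,1) blocked at (3,3)]
  WQ@(3,3): attacks (3,4) (3,5) (3,2) (4,3) (2,3) (1,3) (0,3) (4,4) (5,5) (4,2) (5,1) (2,4) (1,5) (2,2) (1,1) (0,0) [ray(0,-1) blocked at (3,2); ray(1,0) blocked at (4,3); ray(1,1) blocked at (5,5)]
  WB@(5,5): attacks (4,4) (3,3) [ray(-1,-1) blocked at (3,3)]
Union (26 distinct): (0,0) (0,1) (0,2) (0,3) (1,1) (1,2) (1,3) (1,5) (2,0) (2,1) (2,2) (2,3) (2,4) (3,0) (3,1) (3,2) (3,3) (3,4) (3,5) (4,0) (4,2) (4,3) (4,4) (5,1) (5,2) (5,5)

Answer: 26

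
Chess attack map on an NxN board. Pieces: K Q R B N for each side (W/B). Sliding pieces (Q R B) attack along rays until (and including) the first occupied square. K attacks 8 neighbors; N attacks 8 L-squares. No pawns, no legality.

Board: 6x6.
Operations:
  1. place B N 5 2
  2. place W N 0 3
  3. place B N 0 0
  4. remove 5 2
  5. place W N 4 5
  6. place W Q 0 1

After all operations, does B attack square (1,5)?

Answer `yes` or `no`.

Answer: no

Derivation:
Op 1: place BN@(5,2)
Op 2: place WN@(0,3)
Op 3: place BN@(0,0)
Op 4: remove (5,2)
Op 5: place WN@(4,5)
Op 6: place WQ@(0,1)
Per-piece attacks for B:
  BN@(0,0): attacks (1,2) (2,1)
B attacks (1,5): no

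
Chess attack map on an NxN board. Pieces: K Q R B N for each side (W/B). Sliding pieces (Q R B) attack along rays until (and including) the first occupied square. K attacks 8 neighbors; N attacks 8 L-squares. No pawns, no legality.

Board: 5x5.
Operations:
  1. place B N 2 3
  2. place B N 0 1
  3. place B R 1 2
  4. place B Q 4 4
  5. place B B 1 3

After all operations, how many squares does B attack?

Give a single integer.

Op 1: place BN@(2,3)
Op 2: place BN@(0,1)
Op 3: place BR@(1,2)
Op 4: place BQ@(4,4)
Op 5: place BB@(1,3)
Per-piece attacks for B:
  BN@(0,1): attacks (1,3) (2,2) (2,0)
  BR@(1,2): attacks (1,3) (1,1) (1,0) (2,2) (3,2) (4,2) (0,2) [ray(0,1) blocked at (1,3)]
  BB@(1,3): attacks (2,4) (2,2) (3,1) (4,0) (0,4) (0,2)
  BN@(2,3): attacks (4,4) (0,4) (3,1) (4,2) (1,1) (0,2)
  BQ@(4,4): attacks (4,3) (4,2) (4,1) (4,0) (3,4) (2,4) (1,4) (0,4) (3,3) (2,2) (1,1) (0,0)
Union (19 distinct): (0,0) (0,2) (0,4) (1,0) (1,1) (1,3) (1,4) (2,0) (2,2) (2,4) (3,1) (3,2) (3,3) (3,4) (4,0) (4,1) (4,2) (4,3) (4,4)

Answer: 19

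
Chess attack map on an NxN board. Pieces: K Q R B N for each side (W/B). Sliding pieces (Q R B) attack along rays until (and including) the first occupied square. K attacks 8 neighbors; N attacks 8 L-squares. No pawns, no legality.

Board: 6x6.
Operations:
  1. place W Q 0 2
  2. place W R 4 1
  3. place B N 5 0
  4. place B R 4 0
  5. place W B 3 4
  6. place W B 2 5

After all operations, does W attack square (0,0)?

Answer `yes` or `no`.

Op 1: place WQ@(0,2)
Op 2: place WR@(4,1)
Op 3: place BN@(5,0)
Op 4: place BR@(4,0)
Op 5: place WB@(3,4)
Op 6: place WB@(2,5)
Per-piece attacks for W:
  WQ@(0,2): attacks (0,3) (0,4) (0,5) (0,1) (0,0) (1,2) (2,2) (3,2) (4,2) (5,2) (1,3) (2,4) (3,5) (1,1) (2,0)
  WB@(2,5): attacks (3,4) (1,4) (0,3) [ray(1,-1) blocked at (3,4)]
  WB@(3,4): attacks (4,5) (4,3) (5,2) (2,5) (2,3) (1,2) (0,1) [ray(-1,1) blocked at (2,5)]
  WR@(4,1): attacks (4,2) (4,3) (4,4) (4,5) (4,0) (5,1) (3,1) (2,1) (1,1) (0,1) [ray(0,-1) blocked at (4,0)]
W attacks (0,0): yes

Answer: yes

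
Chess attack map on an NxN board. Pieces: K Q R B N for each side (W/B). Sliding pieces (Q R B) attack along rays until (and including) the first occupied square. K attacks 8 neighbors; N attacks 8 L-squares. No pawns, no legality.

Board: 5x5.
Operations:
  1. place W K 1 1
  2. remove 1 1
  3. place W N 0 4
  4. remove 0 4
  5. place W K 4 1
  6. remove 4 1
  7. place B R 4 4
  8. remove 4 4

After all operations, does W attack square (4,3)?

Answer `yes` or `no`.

Op 1: place WK@(1,1)
Op 2: remove (1,1)
Op 3: place WN@(0,4)
Op 4: remove (0,4)
Op 5: place WK@(4,1)
Op 6: remove (4,1)
Op 7: place BR@(4,4)
Op 8: remove (4,4)
Per-piece attacks for W:
W attacks (4,3): no

Answer: no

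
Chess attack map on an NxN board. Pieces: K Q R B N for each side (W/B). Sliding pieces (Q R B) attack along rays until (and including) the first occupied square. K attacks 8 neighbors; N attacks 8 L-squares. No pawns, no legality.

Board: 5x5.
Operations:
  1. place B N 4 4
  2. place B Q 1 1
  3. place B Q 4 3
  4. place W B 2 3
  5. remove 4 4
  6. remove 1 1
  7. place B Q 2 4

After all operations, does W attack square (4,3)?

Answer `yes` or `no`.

Op 1: place BN@(4,4)
Op 2: place BQ@(1,1)
Op 3: place BQ@(4,3)
Op 4: place WB@(2,3)
Op 5: remove (4,4)
Op 6: remove (1,1)
Op 7: place BQ@(2,4)
Per-piece attacks for W:
  WB@(2,3): attacks (3,4) (3,2) (4,1) (1,4) (1,2) (0,1)
W attacks (4,3): no

Answer: no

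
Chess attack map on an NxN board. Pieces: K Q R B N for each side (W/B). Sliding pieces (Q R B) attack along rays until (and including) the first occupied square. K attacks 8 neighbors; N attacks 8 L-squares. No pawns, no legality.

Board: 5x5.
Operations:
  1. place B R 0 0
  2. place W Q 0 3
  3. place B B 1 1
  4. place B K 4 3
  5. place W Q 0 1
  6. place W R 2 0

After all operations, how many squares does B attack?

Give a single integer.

Answer: 11

Derivation:
Op 1: place BR@(0,0)
Op 2: place WQ@(0,3)
Op 3: place BB@(1,1)
Op 4: place BK@(4,3)
Op 5: place WQ@(0,1)
Op 6: place WR@(2,0)
Per-piece attacks for B:
  BR@(0,0): attacks (0,1) (1,0) (2,0) [ray(0,1) blocked at (0,1); ray(1,0) blocked at (2,0)]
  BB@(1,1): attacks (2,2) (3,3) (4,4) (2,0) (0,2) (0,0) [ray(1,-1) blocked at (2,0); ray(-1,-1) blocked at (0,0)]
  BK@(4,3): attacks (4,4) (4,2) (3,3) (3,4) (3,2)
Union (11 distinct): (0,0) (0,1) (0,2) (1,0) (2,0) (2,2) (3,2) (3,3) (3,4) (4,2) (4,4)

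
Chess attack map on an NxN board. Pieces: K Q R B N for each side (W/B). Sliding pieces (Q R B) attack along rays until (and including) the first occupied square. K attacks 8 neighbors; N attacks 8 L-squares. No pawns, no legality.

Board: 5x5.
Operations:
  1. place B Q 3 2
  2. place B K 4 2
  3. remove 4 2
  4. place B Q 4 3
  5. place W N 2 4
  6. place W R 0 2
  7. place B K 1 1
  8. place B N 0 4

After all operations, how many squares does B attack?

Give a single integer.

Answer: 22

Derivation:
Op 1: place BQ@(3,2)
Op 2: place BK@(4,2)
Op 3: remove (4,2)
Op 4: place BQ@(4,3)
Op 5: place WN@(2,4)
Op 6: place WR@(0,2)
Op 7: place BK@(1,1)
Op 8: place BN@(0,4)
Per-piece attacks for B:
  BN@(0,4): attacks (1,2) (2,3)
  BK@(1,1): attacks (1,2) (1,0) (2,1) (0,1) (2,2) (2,0) (0,2) (0,0)
  BQ@(3,2): attacks (3,3) (3,4) (3,1) (3,0) (4,2) (2,2) (1,2) (0,2) (4,3) (4,1) (2,3) (1,4) (2,1) (1,0) [ray(-1,0) blocked at (0,2); ray(1,1) blocked at (4,3)]
  BQ@(4,3): attacks (4,4) (4,2) (4,1) (4,0) (3,3) (2,3) (1,3) (0,3) (3,4) (3,2) [ray(-1,-1) blocked at (3,2)]
Union (22 distinct): (0,0) (0,1) (0,2) (0,3) (1,0) (1,2) (1,3) (1,4) (2,0) (2,1) (2,2) (2,3) (3,0) (3,1) (3,2) (3,3) (3,4) (4,0) (4,1) (4,2) (4,3) (4,4)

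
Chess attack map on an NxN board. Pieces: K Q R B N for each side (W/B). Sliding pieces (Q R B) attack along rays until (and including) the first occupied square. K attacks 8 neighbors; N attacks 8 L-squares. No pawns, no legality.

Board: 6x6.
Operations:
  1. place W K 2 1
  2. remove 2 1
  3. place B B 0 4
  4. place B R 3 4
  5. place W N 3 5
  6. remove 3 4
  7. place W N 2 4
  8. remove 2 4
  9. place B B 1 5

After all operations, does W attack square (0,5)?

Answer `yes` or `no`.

Op 1: place WK@(2,1)
Op 2: remove (2,1)
Op 3: place BB@(0,4)
Op 4: place BR@(3,4)
Op 5: place WN@(3,5)
Op 6: remove (3,4)
Op 7: place WN@(2,4)
Op 8: remove (2,4)
Op 9: place BB@(1,5)
Per-piece attacks for W:
  WN@(3,5): attacks (4,3) (5,4) (2,3) (1,4)
W attacks (0,5): no

Answer: no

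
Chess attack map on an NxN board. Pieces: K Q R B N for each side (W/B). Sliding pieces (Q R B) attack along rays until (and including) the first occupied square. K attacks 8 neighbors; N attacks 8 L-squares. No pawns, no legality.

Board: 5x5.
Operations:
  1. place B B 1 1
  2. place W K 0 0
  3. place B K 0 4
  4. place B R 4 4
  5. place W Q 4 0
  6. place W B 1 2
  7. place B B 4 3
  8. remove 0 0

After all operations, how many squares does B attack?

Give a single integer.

Op 1: place BB@(1,1)
Op 2: place WK@(0,0)
Op 3: place BK@(0,4)
Op 4: place BR@(4,4)
Op 5: place WQ@(4,0)
Op 6: place WB@(1,2)
Op 7: place BB@(4,3)
Op 8: remove (0,0)
Per-piece attacks for B:
  BK@(0,4): attacks (0,3) (1,4) (1,3)
  BB@(1,1): attacks (2,2) (3,3) (4,4) (2,0) (0,2) (0,0) [ray(1,1) blocked at (4,4)]
  BB@(4,3): attacks (3,4) (3,2) (2,1) (1,0)
  BR@(4,4): attacks (4,3) (3,4) (2,4) (1,4) (0,4) [ray(0,-1) blocked at (4,3); ray(-1,0) blocked at (0,4)]
Union (16 distinct): (0,0) (0,2) (0,3) (0,4) (1,0) (1,3) (1,4) (2,0) (2,1) (2,2) (2,4) (3,2) (3,3) (3,4) (4,3) (4,4)

Answer: 16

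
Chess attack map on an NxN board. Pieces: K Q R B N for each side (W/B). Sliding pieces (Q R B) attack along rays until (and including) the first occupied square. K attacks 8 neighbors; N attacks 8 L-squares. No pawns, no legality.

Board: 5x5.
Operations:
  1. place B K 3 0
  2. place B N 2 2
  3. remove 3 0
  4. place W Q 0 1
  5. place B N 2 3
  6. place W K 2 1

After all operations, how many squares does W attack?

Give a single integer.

Answer: 14

Derivation:
Op 1: place BK@(3,0)
Op 2: place BN@(2,2)
Op 3: remove (3,0)
Op 4: place WQ@(0,1)
Op 5: place BN@(2,3)
Op 6: place WK@(2,1)
Per-piece attacks for W:
  WQ@(0,1): attacks (0,2) (0,3) (0,4) (0,0) (1,1) (2,1) (1,2) (2,3) (1,0) [ray(1,0) blocked at (2,1); ray(1,1) blocked at (2,3)]
  WK@(2,1): attacks (2,2) (2,0) (3,1) (1,1) (3,2) (3,0) (1,2) (1,0)
Union (14 distinct): (0,0) (0,2) (0,3) (0,4) (1,0) (1,1) (1,2) (2,0) (2,1) (2,2) (2,3) (3,0) (3,1) (3,2)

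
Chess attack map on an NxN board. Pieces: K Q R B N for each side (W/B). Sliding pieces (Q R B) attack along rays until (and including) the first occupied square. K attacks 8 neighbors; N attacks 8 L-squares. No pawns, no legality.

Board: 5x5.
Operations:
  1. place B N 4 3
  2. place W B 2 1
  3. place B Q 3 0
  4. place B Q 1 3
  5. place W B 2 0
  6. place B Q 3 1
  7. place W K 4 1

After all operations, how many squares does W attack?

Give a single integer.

Answer: 11

Derivation:
Op 1: place BN@(4,3)
Op 2: place WB@(2,1)
Op 3: place BQ@(3,0)
Op 4: place BQ@(1,3)
Op 5: place WB@(2,0)
Op 6: place BQ@(3,1)
Op 7: place WK@(4,1)
Per-piece attacks for W:
  WB@(2,0): attacks (3,1) (1,1) (0,2) [ray(1,1) blocked at (3,1)]
  WB@(2,1): attacks (3,2) (4,3) (3,0) (1,2) (0,3) (1,0) [ray(1,1) blocked at (4,3); ray(1,-1) blocked at (3,0)]
  WK@(4,1): attacks (4,2) (4,0) (3,1) (3,2) (3,0)
Union (11 distinct): (0,2) (0,3) (1,0) (1,1) (1,2) (3,0) (3,1) (3,2) (4,0) (4,2) (4,3)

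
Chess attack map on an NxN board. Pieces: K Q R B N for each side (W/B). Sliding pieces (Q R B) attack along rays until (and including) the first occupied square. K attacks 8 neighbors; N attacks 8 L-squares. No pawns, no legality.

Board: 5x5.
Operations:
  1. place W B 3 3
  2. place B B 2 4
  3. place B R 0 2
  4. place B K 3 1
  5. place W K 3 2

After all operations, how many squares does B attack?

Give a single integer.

Answer: 16

Derivation:
Op 1: place WB@(3,3)
Op 2: place BB@(2,4)
Op 3: place BR@(0,2)
Op 4: place BK@(3,1)
Op 5: place WK@(3,2)
Per-piece attacks for B:
  BR@(0,2): attacks (0,3) (0,4) (0,1) (0,0) (1,2) (2,2) (3,2) [ray(1,0) blocked at (3,2)]
  BB@(2,4): attacks (3,3) (1,3) (0,2) [ray(1,-1) blocked at (3,3); ray(-1,-1) blocked at (0,2)]
  BK@(3,1): attacks (3,2) (3,0) (4,1) (2,1) (4,2) (4,0) (2,2) (2,0)
Union (16 distinct): (0,0) (0,1) (0,2) (0,3) (0,4) (1,2) (1,3) (2,0) (2,1) (2,2) (3,0) (3,2) (3,3) (4,0) (4,1) (4,2)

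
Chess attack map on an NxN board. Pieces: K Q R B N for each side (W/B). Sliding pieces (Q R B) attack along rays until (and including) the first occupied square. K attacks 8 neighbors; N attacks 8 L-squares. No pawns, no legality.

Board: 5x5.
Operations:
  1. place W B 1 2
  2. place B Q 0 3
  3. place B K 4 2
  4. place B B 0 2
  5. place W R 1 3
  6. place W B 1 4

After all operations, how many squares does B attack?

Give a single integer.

Answer: 12

Derivation:
Op 1: place WB@(1,2)
Op 2: place BQ@(0,3)
Op 3: place BK@(4,2)
Op 4: place BB@(0,2)
Op 5: place WR@(1,3)
Op 6: place WB@(1,4)
Per-piece attacks for B:
  BB@(0,2): attacks (1,3) (1,1) (2,0) [ray(1,1) blocked at (1,3)]
  BQ@(0,3): attacks (0,4) (0,2) (1,3) (1,4) (1,2) [ray(0,-1) blocked at (0,2); ray(1,0) blocked at (1,3); ray(1,1) blocked at (1,4); ray(1,-1) blocked at (1,2)]
  BK@(4,2): attacks (4,3) (4,1) (3,2) (3,3) (3,1)
Union (12 distinct): (0,2) (0,4) (1,1) (1,2) (1,3) (1,4) (2,0) (3,1) (3,2) (3,3) (4,1) (4,3)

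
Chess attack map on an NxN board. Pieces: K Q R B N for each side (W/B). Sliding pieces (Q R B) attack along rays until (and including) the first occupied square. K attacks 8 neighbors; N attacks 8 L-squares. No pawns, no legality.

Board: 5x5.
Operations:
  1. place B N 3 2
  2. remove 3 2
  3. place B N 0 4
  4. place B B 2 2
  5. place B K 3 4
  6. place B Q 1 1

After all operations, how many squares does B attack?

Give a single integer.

Answer: 20

Derivation:
Op 1: place BN@(3,2)
Op 2: remove (3,2)
Op 3: place BN@(0,4)
Op 4: place BB@(2,2)
Op 5: place BK@(3,4)
Op 6: place BQ@(1,1)
Per-piece attacks for B:
  BN@(0,4): attacks (1,2) (2,3)
  BQ@(1,1): attacks (1,2) (1,3) (1,4) (1,0) (2,1) (3,1) (4,1) (0,1) (2,2) (2,0) (0,2) (0,0) [ray(1,1) blocked at (2,2)]
  BB@(2,2): attacks (3,3) (4,4) (3,1) (4,0) (1,3) (0,4) (1,1) [ray(-1,1) blocked at (0,4); ray(-1,-1) blocked at (1,1)]
  BK@(3,4): attacks (3,3) (4,4) (2,4) (4,3) (2,3)
Union (20 distinct): (0,0) (0,1) (0,2) (0,4) (1,0) (1,1) (1,2) (1,3) (1,4) (2,0) (2,1) (2,2) (2,3) (2,4) (3,1) (3,3) (4,0) (4,1) (4,3) (4,4)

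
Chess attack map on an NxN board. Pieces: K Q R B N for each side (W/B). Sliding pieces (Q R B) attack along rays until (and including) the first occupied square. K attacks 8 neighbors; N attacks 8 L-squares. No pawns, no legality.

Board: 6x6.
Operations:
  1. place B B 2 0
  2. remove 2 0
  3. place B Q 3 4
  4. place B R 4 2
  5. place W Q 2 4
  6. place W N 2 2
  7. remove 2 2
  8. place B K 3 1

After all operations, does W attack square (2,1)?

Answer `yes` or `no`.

Op 1: place BB@(2,0)
Op 2: remove (2,0)
Op 3: place BQ@(3,4)
Op 4: place BR@(4,2)
Op 5: place WQ@(2,4)
Op 6: place WN@(2,2)
Op 7: remove (2,2)
Op 8: place BK@(3,1)
Per-piece attacks for W:
  WQ@(2,4): attacks (2,5) (2,3) (2,2) (2,1) (2,0) (3,4) (1,4) (0,4) (3,5) (3,3) (4,2) (1,5) (1,3) (0,2) [ray(1,0) blocked at (3,4); ray(1,-1) blocked at (4,2)]
W attacks (2,1): yes

Answer: yes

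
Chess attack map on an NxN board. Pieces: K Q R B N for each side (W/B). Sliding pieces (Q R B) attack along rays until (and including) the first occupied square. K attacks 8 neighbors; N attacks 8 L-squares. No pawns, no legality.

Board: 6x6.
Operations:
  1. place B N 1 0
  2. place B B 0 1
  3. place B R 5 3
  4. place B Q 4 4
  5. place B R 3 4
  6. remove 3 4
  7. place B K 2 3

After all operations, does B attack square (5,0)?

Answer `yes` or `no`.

Op 1: place BN@(1,0)
Op 2: place BB@(0,1)
Op 3: place BR@(5,3)
Op 4: place BQ@(4,4)
Op 5: place BR@(3,4)
Op 6: remove (3,4)
Op 7: place BK@(2,3)
Per-piece attacks for B:
  BB@(0,1): attacks (1,2) (2,3) (1,0) [ray(1,1) blocked at (2,3); ray(1,-1) blocked at (1,0)]
  BN@(1,0): attacks (2,2) (3,1) (0,2)
  BK@(2,3): attacks (2,4) (2,2) (3,3) (1,3) (3,4) (3,2) (1,4) (1,2)
  BQ@(4,4): attacks (4,5) (4,3) (4,2) (4,1) (4,0) (5,4) (3,4) (2,4) (1,4) (0,4) (5,5) (5,3) (3,5) (3,3) (2,2) (1,1) (0,0) [ray(1,-1) blocked at (5,3)]
  BR@(5,3): attacks (5,4) (5,5) (5,2) (5,1) (5,0) (4,3) (3,3) (2,3) [ray(-1,0) blocked at (2,3)]
B attacks (5,0): yes

Answer: yes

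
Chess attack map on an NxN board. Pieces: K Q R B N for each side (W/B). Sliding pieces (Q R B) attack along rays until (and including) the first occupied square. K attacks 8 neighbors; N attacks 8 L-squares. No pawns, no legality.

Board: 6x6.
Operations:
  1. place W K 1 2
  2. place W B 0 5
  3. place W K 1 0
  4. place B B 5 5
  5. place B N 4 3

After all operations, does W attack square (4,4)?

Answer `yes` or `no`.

Answer: no

Derivation:
Op 1: place WK@(1,2)
Op 2: place WB@(0,5)
Op 3: place WK@(1,0)
Op 4: place BB@(5,5)
Op 5: place BN@(4,3)
Per-piece attacks for W:
  WB@(0,5): attacks (1,4) (2,3) (3,2) (4,1) (5,0)
  WK@(1,0): attacks (1,1) (2,0) (0,0) (2,1) (0,1)
  WK@(1,2): attacks (1,3) (1,1) (2,2) (0,2) (2,3) (2,1) (0,3) (0,1)
W attacks (4,4): no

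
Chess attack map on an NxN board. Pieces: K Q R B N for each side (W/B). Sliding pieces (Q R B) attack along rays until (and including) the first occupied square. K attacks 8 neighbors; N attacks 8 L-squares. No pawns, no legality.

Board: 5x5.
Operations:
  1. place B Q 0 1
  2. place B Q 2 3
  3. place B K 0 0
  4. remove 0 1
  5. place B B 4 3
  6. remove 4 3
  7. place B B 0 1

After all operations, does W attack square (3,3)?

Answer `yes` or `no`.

Op 1: place BQ@(0,1)
Op 2: place BQ@(2,3)
Op 3: place BK@(0,0)
Op 4: remove (0,1)
Op 5: place BB@(4,3)
Op 6: remove (4,3)
Op 7: place BB@(0,1)
Per-piece attacks for W:
W attacks (3,3): no

Answer: no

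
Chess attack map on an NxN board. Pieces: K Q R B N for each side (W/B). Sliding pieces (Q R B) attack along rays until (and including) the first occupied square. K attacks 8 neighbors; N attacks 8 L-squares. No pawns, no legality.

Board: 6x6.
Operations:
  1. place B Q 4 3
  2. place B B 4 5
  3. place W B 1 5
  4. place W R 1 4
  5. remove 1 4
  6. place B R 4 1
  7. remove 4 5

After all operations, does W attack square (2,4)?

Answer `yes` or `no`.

Op 1: place BQ@(4,3)
Op 2: place BB@(4,5)
Op 3: place WB@(1,5)
Op 4: place WR@(1,4)
Op 5: remove (1,4)
Op 6: place BR@(4,1)
Op 7: remove (4,5)
Per-piece attacks for W:
  WB@(1,5): attacks (2,4) (3,3) (4,2) (5,1) (0,4)
W attacks (2,4): yes

Answer: yes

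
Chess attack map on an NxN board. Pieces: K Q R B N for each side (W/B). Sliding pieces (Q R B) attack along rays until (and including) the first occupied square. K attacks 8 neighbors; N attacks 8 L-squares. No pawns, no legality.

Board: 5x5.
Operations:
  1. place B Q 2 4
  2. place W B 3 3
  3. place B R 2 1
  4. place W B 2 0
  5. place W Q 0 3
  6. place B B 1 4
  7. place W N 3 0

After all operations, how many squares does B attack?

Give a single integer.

Op 1: place BQ@(2,4)
Op 2: place WB@(3,3)
Op 3: place BR@(2,1)
Op 4: place WB@(2,0)
Op 5: place WQ@(0,3)
Op 6: place BB@(1,4)
Op 7: place WN@(3,0)
Per-piece attacks for B:
  BB@(1,4): attacks (2,3) (3,2) (4,1) (0,3) [ray(-1,-1) blocked at (0,3)]
  BR@(2,1): attacks (2,2) (2,3) (2,4) (2,0) (3,1) (4,1) (1,1) (0,1) [ray(0,1) blocked at (2,4); ray(0,-1) blocked at (2,0)]
  BQ@(2,4): attacks (2,3) (2,2) (2,1) (3,4) (4,4) (1,4) (3,3) (1,3) (0,2) [ray(0,-1) blocked at (2,1); ray(-1,0) blocked at (1,4); ray(1,-1) blocked at (3,3)]
Union (17 distinct): (0,1) (0,2) (0,3) (1,1) (1,3) (1,4) (2,0) (2,1) (2,2) (2,3) (2,4) (3,1) (3,2) (3,3) (3,4) (4,1) (4,4)

Answer: 17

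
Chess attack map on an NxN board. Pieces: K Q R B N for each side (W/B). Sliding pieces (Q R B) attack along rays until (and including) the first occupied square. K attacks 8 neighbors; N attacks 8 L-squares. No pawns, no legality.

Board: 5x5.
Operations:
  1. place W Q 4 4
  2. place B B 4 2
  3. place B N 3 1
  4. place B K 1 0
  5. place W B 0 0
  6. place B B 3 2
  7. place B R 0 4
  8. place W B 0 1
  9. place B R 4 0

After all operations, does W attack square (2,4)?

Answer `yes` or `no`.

Op 1: place WQ@(4,4)
Op 2: place BB@(4,2)
Op 3: place BN@(3,1)
Op 4: place BK@(1,0)
Op 5: place WB@(0,0)
Op 6: place BB@(3,2)
Op 7: place BR@(0,4)
Op 8: place WB@(0,1)
Op 9: place BR@(4,0)
Per-piece attacks for W:
  WB@(0,0): attacks (1,1) (2,2) (3,3) (4,4) [ray(1,1) blocked at (4,4)]
  WB@(0,1): attacks (1,2) (2,3) (3,4) (1,0) [ray(1,-1) blocked at (1,0)]
  WQ@(4,4): attacks (4,3) (4,2) (3,4) (2,4) (1,4) (0,4) (3,3) (2,2) (1,1) (0,0) [ray(0,-1) blocked at (4,2); ray(-1,0) blocked at (0,4); ray(-1,-1) blocked at (0,0)]
W attacks (2,4): yes

Answer: yes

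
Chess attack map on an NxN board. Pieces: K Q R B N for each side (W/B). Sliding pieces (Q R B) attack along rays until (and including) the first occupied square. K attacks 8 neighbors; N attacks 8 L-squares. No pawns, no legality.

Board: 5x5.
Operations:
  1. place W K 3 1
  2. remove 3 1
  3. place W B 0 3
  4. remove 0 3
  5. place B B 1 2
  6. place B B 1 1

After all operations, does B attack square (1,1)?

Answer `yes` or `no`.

Answer: no

Derivation:
Op 1: place WK@(3,1)
Op 2: remove (3,1)
Op 3: place WB@(0,3)
Op 4: remove (0,3)
Op 5: place BB@(1,2)
Op 6: place BB@(1,1)
Per-piece attacks for B:
  BB@(1,1): attacks (2,2) (3,3) (4,4) (2,0) (0,2) (0,0)
  BB@(1,2): attacks (2,3) (3,4) (2,1) (3,0) (0,3) (0,1)
B attacks (1,1): no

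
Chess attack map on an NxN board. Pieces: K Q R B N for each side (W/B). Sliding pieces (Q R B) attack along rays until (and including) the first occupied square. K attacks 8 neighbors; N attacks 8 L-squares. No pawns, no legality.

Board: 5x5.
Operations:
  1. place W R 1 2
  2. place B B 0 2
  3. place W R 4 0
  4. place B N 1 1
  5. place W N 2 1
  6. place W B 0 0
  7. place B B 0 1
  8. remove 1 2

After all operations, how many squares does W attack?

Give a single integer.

Answer: 13

Derivation:
Op 1: place WR@(1,2)
Op 2: place BB@(0,2)
Op 3: place WR@(4,0)
Op 4: place BN@(1,1)
Op 5: place WN@(2,1)
Op 6: place WB@(0,0)
Op 7: place BB@(0,1)
Op 8: remove (1,2)
Per-piece attacks for W:
  WB@(0,0): attacks (1,1) [ray(1,1) blocked at (1,1)]
  WN@(2,1): attacks (3,3) (4,2) (1,3) (0,2) (4,0) (0,0)
  WR@(4,0): attacks (4,1) (4,2) (4,3) (4,4) (3,0) (2,0) (1,0) (0,0) [ray(-1,0) blocked at (0,0)]
Union (13 distinct): (0,0) (0,2) (1,0) (1,1) (1,3) (2,0) (3,0) (3,3) (4,0) (4,1) (4,2) (4,3) (4,4)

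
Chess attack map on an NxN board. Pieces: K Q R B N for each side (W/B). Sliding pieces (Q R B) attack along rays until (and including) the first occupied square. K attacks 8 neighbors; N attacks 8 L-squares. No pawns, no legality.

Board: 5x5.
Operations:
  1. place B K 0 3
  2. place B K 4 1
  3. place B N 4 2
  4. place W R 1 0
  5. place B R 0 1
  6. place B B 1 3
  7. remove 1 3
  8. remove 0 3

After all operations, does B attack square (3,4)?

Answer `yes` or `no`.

Op 1: place BK@(0,3)
Op 2: place BK@(4,1)
Op 3: place BN@(4,2)
Op 4: place WR@(1,0)
Op 5: place BR@(0,1)
Op 6: place BB@(1,3)
Op 7: remove (1,3)
Op 8: remove (0,3)
Per-piece attacks for B:
  BR@(0,1): attacks (0,2) (0,3) (0,4) (0,0) (1,1) (2,1) (3,1) (4,1) [ray(1,0) blocked at (4,1)]
  BK@(4,1): attacks (4,2) (4,0) (3,1) (3,2) (3,0)
  BN@(4,2): attacks (3,4) (2,3) (3,0) (2,1)
B attacks (3,4): yes

Answer: yes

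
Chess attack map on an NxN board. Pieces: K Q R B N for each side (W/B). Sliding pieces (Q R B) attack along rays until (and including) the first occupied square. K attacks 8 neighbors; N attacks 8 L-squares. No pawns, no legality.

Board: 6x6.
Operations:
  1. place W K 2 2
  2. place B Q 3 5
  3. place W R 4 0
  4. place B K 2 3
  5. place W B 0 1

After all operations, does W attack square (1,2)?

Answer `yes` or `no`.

Op 1: place WK@(2,2)
Op 2: place BQ@(3,5)
Op 3: place WR@(4,0)
Op 4: place BK@(2,3)
Op 5: place WB@(0,1)
Per-piece attacks for W:
  WB@(0,1): attacks (1,2) (2,3) (1,0) [ray(1,1) blocked at (2,3)]
  WK@(2,2): attacks (2,3) (2,1) (3,2) (1,2) (3,3) (3,1) (1,3) (1,1)
  WR@(4,0): attacks (4,1) (4,2) (4,3) (4,4) (4,5) (5,0) (3,0) (2,0) (1,0) (0,0)
W attacks (1,2): yes

Answer: yes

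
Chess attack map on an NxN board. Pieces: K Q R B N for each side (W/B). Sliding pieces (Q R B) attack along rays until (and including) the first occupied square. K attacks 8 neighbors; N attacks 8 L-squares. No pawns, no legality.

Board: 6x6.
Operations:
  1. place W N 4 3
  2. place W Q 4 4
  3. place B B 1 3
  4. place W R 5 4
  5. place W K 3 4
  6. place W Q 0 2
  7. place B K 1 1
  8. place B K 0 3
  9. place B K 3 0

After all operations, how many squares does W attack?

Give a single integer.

Answer: 25

Derivation:
Op 1: place WN@(4,3)
Op 2: place WQ@(4,4)
Op 3: place BB@(1,3)
Op 4: place WR@(5,4)
Op 5: place WK@(3,4)
Op 6: place WQ@(0,2)
Op 7: place BK@(1,1)
Op 8: place BK@(0,3)
Op 9: place BK@(3,0)
Per-piece attacks for W:
  WQ@(0,2): attacks (0,3) (0,1) (0,0) (1,2) (2,2) (3,2) (4,2) (5,2) (1,3) (1,1) [ray(0,1) blocked at (0,3); ray(1,1) blocked at (1,3); ray(1,-1) blocked at (1,1)]
  WK@(3,4): attacks (3,5) (3,3) (4,4) (2,4) (4,5) (4,3) (2,5) (2,3)
  WN@(4,3): attacks (5,5) (3,5) (2,4) (5,1) (3,1) (2,2)
  WQ@(4,4): attacks (4,5) (4,3) (5,4) (3,4) (5,5) (5,3) (3,5) (3,3) (2,2) (1,1) [ray(0,-1) blocked at (4,3); ray(1,0) blocked at (5,4); ray(-1,0) blocked at (3,4); ray(-1,-1) blocked at (1,1)]
  WR@(5,4): attacks (5,5) (5,3) (5,2) (5,1) (5,0) (4,4) [ray(-1,0) blocked at (4,4)]
Union (25 distinct): (0,0) (0,1) (0,3) (1,1) (1,2) (1,3) (2,2) (2,3) (2,4) (2,5) (3,1) (3,2) (3,3) (3,4) (3,5) (4,2) (4,3) (4,4) (4,5) (5,0) (5,1) (5,2) (5,3) (5,4) (5,5)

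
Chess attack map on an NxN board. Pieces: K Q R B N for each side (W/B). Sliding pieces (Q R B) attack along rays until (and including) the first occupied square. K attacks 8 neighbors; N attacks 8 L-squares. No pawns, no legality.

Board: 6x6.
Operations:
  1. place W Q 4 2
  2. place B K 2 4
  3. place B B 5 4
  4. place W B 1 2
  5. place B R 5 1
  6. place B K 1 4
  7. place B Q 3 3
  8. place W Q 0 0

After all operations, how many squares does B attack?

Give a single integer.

Answer: 31

Derivation:
Op 1: place WQ@(4,2)
Op 2: place BK@(2,4)
Op 3: place BB@(5,4)
Op 4: place WB@(1,2)
Op 5: place BR@(5,1)
Op 6: place BK@(1,4)
Op 7: place BQ@(3,3)
Op 8: place WQ@(0,0)
Per-piece attacks for B:
  BK@(1,4): attacks (1,5) (1,3) (2,4) (0,4) (2,5) (2,3) (0,5) (0,3)
  BK@(2,4): attacks (2,5) (2,3) (3,4) (1,4) (3,5) (3,3) (1,5) (1,3)
  BQ@(3,3): attacks (3,4) (3,5) (3,2) (3,1) (3,0) (4,3) (5,3) (2,3) (1,3) (0,3) (4,4) (5,5) (4,2) (2,4) (2,2) (1,1) (0,0) [ray(1,-1) blocked at (4,2); ray(-1,1) blocked at (2,4); ray(-1,-1) blocked at (0,0)]
  BR@(5,1): attacks (5,2) (5,3) (5,4) (5,0) (4,1) (3,1) (2,1) (1,1) (0,1) [ray(0,1) blocked at (5,4)]
  BB@(5,4): attacks (4,5) (4,3) (3,2) (2,1) (1,0)
Union (31 distinct): (0,0) (0,1) (0,3) (0,4) (0,5) (1,0) (1,1) (1,3) (1,4) (1,5) (2,1) (2,2) (2,3) (2,4) (2,5) (3,0) (3,1) (3,2) (3,3) (3,4) (3,5) (4,1) (4,2) (4,3) (4,4) (4,5) (5,0) (5,2) (5,3) (5,4) (5,5)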